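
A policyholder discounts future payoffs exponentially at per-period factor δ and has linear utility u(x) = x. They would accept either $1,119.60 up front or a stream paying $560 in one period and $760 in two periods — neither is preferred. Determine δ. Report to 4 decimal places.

δ ≈ 0.9000

Present value of the stream is 560·δ + 760·δ². Indifference gives 560δ + 760δ² = 1119.60.
That is, 760δ² + 560δ − 1119.60 = 0, a quadratic in δ.
By the quadratic formula (taking the positive root), δ = (−560 + √3717184.00) / 1520 ≈ 0.9000.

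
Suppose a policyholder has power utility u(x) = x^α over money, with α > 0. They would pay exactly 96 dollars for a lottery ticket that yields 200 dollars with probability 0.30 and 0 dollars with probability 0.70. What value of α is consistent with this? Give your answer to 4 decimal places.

EU(lottery) = 0.30·200^α + 0.70·0 = 0.30·200^α.
Setting u(96) equal to that: 96^α = 0.30·200^α ⇒ (96/200)^α = 0.30.
α = ln(0.30) / ln(96/200) = -1.2039728/-0.7339692 ≈ 1.6404.

α ≈ 1.6404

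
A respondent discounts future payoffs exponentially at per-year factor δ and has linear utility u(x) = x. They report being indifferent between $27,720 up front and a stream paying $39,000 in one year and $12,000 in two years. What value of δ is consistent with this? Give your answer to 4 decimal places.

δ ≈ 0.6000

Present value of the stream is 39000·δ + 12000·δ². Indifference gives 39000δ + 12000δ² = 27720.
That is, 12000δ² + 39000δ − 27720 = 0, a quadratic in δ.
The positive root is δ = [−39000 + √(39000² + 4·12000·27720)] / (2·12000) = (−39000 + 53400.000)/24000 ≈ 0.6000.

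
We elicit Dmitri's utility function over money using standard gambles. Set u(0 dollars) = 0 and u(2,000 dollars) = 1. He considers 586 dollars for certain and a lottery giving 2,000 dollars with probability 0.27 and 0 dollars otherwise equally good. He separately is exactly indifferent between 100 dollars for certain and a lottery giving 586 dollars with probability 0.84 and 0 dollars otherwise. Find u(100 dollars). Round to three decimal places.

First, u(586 dollars) = 0.27·u(2,000 dollars) + 0.73·u(0 dollars) = 0.27.
The second indifference gives u(100 dollars) = 0.84·u(586 dollars) + 0.16·u(0 dollars) = 0.84·0.27 + 0.16·0.00 = 0.2268.

0.227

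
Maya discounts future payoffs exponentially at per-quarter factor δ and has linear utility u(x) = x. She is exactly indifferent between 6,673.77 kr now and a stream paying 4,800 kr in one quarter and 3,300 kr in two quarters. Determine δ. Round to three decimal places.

The stream is worth 4800δ + 3300δ² today, so 4800δ + 3300δ² = 6673.77.
That is, 3300δ² + 4800δ − 6673.77 = 0, a quadratic in δ.
δ = (−4800 + √(4800² + 4·3300·6673.77)) / (2·3300) = (−4800 + √111133764.00) / 6600 ≈ 0.870.

δ ≈ 0.870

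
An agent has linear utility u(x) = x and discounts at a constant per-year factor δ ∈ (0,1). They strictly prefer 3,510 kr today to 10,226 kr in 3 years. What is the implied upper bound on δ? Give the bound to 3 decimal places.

δ < 0.700

Under u(x) = x this choice says 3510 > δ^3·10226.
So δ^3 < 3510/10226 = 0.34324; taking the cube root of both positive sides preserves the inequality.
δ < (3510/10226)^(1/3) ≈ 0.700.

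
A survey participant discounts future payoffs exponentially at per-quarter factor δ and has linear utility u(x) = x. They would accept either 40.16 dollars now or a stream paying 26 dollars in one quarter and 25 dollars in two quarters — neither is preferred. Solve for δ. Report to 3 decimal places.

Present value of the stream is 26·δ + 25·δ². Indifference gives 26δ + 25δ² = 40.16.
That is, 25δ² + 26δ − 40.16 = 0, a quadratic in δ.
By the quadratic formula (taking the positive root), δ = (−26 + √4692.00) / 50 ≈ 0.850.

δ ≈ 0.850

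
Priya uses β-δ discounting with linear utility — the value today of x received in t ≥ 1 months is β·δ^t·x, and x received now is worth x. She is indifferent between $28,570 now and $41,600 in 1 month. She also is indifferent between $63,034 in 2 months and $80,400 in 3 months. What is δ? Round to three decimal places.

δ ≈ 0.784

Both payoffs in the second observation are in the future, so β drops out: δ^2·63034 = δ^3·80400 ⇒ δ = 63034/80400 = 0.78400.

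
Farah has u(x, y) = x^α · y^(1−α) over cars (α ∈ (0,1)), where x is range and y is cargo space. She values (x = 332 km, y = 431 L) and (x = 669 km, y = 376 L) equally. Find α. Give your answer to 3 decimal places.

Indifference: 332^α · 431^(1−α) = 669^α · 376^(1−α).
(332/669)^α = (376/431)^(1−α); take logs: α·ln(332/669) = (1−α)·ln(376/431), i.e. α·-0.700649 = (1−α)·-0.136519.
So α/(1−α) = (-0.136519)/(-0.700649) = 0.194846, and α = 0.194846/1.194846 ≈ 0.163.

α ≈ 0.163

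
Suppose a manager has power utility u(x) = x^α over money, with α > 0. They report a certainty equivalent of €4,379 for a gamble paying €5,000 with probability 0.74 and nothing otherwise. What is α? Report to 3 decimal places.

α ≈ 2.270

EU(lottery) = 0.74·5000^α + 0.26·0 = 0.74·5000^α.
Indifference: 4379^α = 0.74·5000^α, so (4379/5000)^α = 0.74.
Take logs: α = ln 0.74 / ln(4379/5000) ≈ 2.27048.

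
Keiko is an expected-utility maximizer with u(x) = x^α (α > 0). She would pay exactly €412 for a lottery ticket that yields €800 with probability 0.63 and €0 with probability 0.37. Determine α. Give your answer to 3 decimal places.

α ≈ 0.696

EU(lottery) = 0.63·800^α + 0.37·0 = 0.63·800^α.
Indifference: 412^α = 0.63·800^α, so (412/800)^α = 0.63.
Take logs: α = ln 0.63 / ln(412/800) ≈ 0.69627.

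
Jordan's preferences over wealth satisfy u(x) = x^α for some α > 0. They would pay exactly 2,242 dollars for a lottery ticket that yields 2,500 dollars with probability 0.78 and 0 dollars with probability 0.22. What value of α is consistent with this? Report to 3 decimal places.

EU(lottery) = 0.78·2500^α + 0.22·0 = 0.78·2500^α.
Equating: 2242^α = 0.78·2500^α, i.e. 0.8968^α = 0.78.
Take logs: α = ln 0.78 / ln(2242/2500) ≈ 2.28109.

α ≈ 2.281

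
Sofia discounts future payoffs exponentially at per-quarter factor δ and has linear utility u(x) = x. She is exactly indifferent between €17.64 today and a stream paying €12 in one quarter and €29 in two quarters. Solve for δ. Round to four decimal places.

Present value of the stream is 12·δ + 29·δ². Indifference gives 12δ + 29δ² = 17.64.
Rearranged: 29δ² + 12δ − 17.64 = 0.
δ = (−12 + √(12² + 4·29·17.64)) / (2·29) = (−12 + √2190.24) / 58 ≈ 0.6000.

δ ≈ 0.6000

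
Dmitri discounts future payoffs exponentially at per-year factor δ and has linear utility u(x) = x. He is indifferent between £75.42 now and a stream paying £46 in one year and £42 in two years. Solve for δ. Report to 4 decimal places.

The stream is worth 46δ + 42δ² today, so 46δ + 42δ² = 75.42.
Rearranged: 42δ² + 46δ − 75.42 = 0.
δ = (−46 + √(46² + 4·42·75.42)) / (2·42) = (−46 + √14786.56) / 84 ≈ 0.9000.

δ ≈ 0.9000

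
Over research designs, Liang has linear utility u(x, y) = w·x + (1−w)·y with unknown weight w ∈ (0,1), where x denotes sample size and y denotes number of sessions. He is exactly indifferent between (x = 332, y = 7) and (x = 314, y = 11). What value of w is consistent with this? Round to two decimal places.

w = 0.18

Equating utilities: w·332 + (1−w)·7 = w·314 + (1−w)·11.
Rearranging, 18·w − 4·(1−w) = 0.
So w/(1−w) = 4/18 = 0.2222, giving w = 4/(18+4) = 0.18.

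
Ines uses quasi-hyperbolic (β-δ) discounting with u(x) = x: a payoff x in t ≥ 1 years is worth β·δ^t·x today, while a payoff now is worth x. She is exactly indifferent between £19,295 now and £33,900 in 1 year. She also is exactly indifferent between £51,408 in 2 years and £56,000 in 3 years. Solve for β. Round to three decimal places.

β ≈ 0.620

From the later pair, β·δ^2·51408 = β·δ^3·56000; dividing through, δ = 51408/56000 = 0.91800.
Now use the now-vs-future pair: 19295 = β·δ·33900 gives β = 19295/(0.91800·33900) ≈ 0.620.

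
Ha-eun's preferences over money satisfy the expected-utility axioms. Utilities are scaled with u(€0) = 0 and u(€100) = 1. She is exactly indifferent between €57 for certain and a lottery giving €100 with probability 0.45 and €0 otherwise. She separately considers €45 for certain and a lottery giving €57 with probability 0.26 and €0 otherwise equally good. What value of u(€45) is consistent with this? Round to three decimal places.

From the first indifference, u(€57) = 0.45·u(€100) + 0.55·u(€0) = 0.45·1 + 0.55·0 = 0.45.
The second indifference gives u(€45) = 0.26·u(€57) + 0.74·u(€0) = 0.26·0.45 + 0.74·0.00 = 0.1170.

0.117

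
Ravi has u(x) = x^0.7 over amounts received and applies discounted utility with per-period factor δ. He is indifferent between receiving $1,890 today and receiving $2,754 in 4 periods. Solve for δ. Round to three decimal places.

Equating discounted utilities: u(1890) = δ^4·u(2754) ⇒ δ^4 = u(1890)/u(2754).
Since u(x) = x^0.7, δ^4 = (1890/2754)^0.7 = 0.68627^0.7 = 0.76833.
So δ = 0.76833^(1/4) ≈ 0.936.

δ ≈ 0.936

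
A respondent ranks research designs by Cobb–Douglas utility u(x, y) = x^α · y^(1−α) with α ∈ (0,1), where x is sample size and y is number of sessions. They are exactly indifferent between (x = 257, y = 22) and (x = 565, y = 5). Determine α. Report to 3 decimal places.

α ≈ 0.653

The Cobb–Douglas utilities coincide, so 257^α·22^(1−α) = 565^α·5^(1−α).
Taking logs: α·ln 257 + (1−α)·ln 22 = α·ln 565 + (1−α)·ln 5, i.e. α·-0.787750 = (1−α)·-1.481605.
So α/(1−α) = (-1.481605)/(-0.787750) = 1.880806, and α = 1.880806/2.880806 ≈ 0.653.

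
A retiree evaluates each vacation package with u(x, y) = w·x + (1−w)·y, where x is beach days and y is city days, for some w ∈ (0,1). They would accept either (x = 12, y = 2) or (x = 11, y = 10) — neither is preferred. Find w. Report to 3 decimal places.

w = 0.889

u(12,2) = u(11,10) means w·12 + (1−w)·2 = w·11 + (1−w)·10.
w·(12−11) = (1−w)·(10−2), i.e. w·1 = (1−w)·8.
So w/(1−w) = 8/1 = 8.0000, giving w = 8/(1+8) = 0.889.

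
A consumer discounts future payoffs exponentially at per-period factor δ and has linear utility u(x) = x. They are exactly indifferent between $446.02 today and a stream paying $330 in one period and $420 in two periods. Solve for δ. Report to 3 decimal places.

Equating present values: 446.02 = 330δ + 420δ².
So 420δ² + 330δ − 446.02 = 0.
The positive root is δ = [−330 + √(330² + 4·420·446.02)] / (2·420) = (−330 + 926.398)/840 ≈ 0.710.

δ ≈ 0.710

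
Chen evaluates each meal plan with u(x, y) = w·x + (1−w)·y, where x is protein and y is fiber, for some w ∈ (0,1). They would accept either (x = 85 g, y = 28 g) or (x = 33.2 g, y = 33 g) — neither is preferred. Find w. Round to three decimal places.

Indifference: w·85 + (1−w)·28 = w·33.2 + (1−w)·33.
w·(85−33.2) = (1−w)·(33−28), i.e. w·51.8 = (1−w)·5.
Hence w = 5/(51.8+5) = 5/56.8 = 0.088.

w = 0.088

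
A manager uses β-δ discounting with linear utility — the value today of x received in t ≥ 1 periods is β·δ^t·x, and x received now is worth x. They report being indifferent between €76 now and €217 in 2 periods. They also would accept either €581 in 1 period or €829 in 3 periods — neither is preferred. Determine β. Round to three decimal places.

From the later pair, β·δ^1·581 = β·δ^3·829; dividing through, δ^2 = 581/829 = 0.70084, so δ = 0.83716.
Now use the now-vs-future pair: 76 = β·δ^2·217 gives β = 76/(0.70084·217) ≈ 0.500.

β ≈ 0.500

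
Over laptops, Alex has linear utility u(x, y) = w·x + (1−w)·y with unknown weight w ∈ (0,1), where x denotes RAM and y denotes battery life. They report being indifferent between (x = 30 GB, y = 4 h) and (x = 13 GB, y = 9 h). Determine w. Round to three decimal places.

w = 0.227

Indifference: w·30 + (1−w)·4 = w·13 + (1−w)·9.
Rearranging, 17·w − 5·(1−w) = 0.
So w/(1−w) = 5/17 = 0.2941, giving w = 5/(17+5) = 0.227.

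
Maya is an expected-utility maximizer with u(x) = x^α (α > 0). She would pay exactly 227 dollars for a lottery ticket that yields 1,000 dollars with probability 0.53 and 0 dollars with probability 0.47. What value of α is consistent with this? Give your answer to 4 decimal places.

The lottery's expected utility is 0.53·u(1000) + 0.47·u(0) = 0.53·1000^α (since u(0) = 0 for α > 0).
Indifference: 227^α = 0.53·1000^α, so (227/1000)^α = 0.53.
α = ln(0.53) / ln(227/1000) = -0.6348783/-1.4828053 ≈ 0.4282.

α ≈ 0.4282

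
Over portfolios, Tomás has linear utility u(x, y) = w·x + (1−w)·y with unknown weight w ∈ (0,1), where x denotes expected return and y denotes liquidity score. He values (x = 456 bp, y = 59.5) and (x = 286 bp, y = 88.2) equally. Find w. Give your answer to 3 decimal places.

w = 0.144

u(456,59.5) = u(286,88.2) means w·456 + (1−w)·59.5 = w·286 + (1−w)·88.2.
Collecting terms: w·170 = (1−w)·28.7.
So w/(1−w) = 28.7/170 = 0.1688, giving w = 28.7/(170+28.7) = 0.144.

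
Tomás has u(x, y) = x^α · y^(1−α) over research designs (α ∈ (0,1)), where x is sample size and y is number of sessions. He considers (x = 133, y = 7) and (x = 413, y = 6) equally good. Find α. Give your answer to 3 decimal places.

Set the two utilities equal: 133^α·7^(1−α) = 413^α·6^(1−α).
(133/413)^α = (6/7)^(1−α); take logs: α·ln(133/413) = (1−α)·ln(6/7), i.e. α·-1.133098 = (1−α)·-0.154151.
Thus α·(-1.287249) = -0.154151, so α = -0.154151/-1.287249 ≈ 0.120.

α ≈ 0.120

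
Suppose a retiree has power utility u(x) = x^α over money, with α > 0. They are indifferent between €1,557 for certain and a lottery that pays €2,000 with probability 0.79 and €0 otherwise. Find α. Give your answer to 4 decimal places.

α ≈ 0.9414

EU(lottery) = 0.79·2000^α + 0.21·0 = 0.79·2000^α.
Equating: 1557^α = 0.79·2000^α, i.e. 0.7785^α = 0.79.
Take logs: α = ln 0.79 / ln(1557/2000) ≈ 0.941435.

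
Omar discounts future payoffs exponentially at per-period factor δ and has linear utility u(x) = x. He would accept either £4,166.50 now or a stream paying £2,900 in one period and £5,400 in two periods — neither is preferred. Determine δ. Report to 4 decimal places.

Present value of the stream is 2900·δ + 5400·δ². Indifference gives 2900δ + 5400δ² = 4166.50.
Rearranged: 5400δ² + 2900δ − 4166.50 = 0.
The positive root is δ = [−2900 + √(2900² + 4·5400·4166.50)] / (2·5400) = (−2900 + 9920.000)/10800 ≈ 0.6500.

δ ≈ 0.6500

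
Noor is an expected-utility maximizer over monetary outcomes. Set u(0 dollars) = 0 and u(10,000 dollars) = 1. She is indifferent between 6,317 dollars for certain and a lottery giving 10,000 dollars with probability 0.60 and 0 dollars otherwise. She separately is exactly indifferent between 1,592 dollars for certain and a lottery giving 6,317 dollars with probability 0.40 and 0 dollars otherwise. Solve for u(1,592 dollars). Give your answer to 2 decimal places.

First, u(6,317 dollars) = 0.60·u(10,000 dollars) + 0.40·u(0 dollars) = 0.60.
The second indifference gives u(1,592 dollars) = 0.40·u(6,317 dollars) + 0.60·u(0 dollars) = 0.40·0.60 + 0.60·0.00 = 0.2400.

0.24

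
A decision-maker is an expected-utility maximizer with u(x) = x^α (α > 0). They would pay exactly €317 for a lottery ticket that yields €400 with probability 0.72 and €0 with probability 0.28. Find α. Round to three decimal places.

α ≈ 1.413

EU(lottery) = 0.72·400^α + 0.28·0 = 0.72·400^α.
Setting u(317) equal to that: 317^α = 0.72·400^α ⇒ (317/400)^α = 0.72.
α = ln(0.72) / ln(317/400) = -0.328504/-0.232563 ≈ 1.413.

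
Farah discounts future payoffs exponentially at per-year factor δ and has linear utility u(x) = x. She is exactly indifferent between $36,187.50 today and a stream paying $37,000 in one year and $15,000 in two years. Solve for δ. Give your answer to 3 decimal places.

Equating present values: 36187.50 = 37000δ + 15000δ².
So 15000δ² + 37000δ − 36187.50 = 0.
The positive root is δ = [−37000 + √(37000² + 4·15000·36187.50)] / (2·15000) = (−37000 + 59500.000)/30000 ≈ 0.750.

δ ≈ 0.750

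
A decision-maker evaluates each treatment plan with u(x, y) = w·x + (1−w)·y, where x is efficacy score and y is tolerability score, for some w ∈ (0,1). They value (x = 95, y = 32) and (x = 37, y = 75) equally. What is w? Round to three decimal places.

w = 0.426

u(95,32) = u(37,75) means w·95 + (1−w)·32 = w·37 + (1−w)·75.
w·(95−37) = (1−w)·(75−32), i.e. w·58 = (1−w)·43.
Hence w = 43/(58+43) = 43/101 = 0.426.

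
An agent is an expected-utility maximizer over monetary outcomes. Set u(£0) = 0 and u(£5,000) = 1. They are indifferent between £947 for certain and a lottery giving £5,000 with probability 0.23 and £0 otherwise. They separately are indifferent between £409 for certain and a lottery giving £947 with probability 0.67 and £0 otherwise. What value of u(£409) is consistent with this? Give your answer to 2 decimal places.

First, u(£947) = 0.23·u(£5,000) + 0.77·u(£0) = 0.23.
Chaining: u(£409) = 0.67·0.23 + 0.33·0.00 = 0.1541.

0.15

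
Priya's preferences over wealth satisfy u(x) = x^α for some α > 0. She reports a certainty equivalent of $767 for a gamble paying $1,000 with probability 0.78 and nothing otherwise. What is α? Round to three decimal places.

α ≈ 0.937

The lottery's expected utility is 0.78·u(1000) + 0.22·u(0) = 0.78·1000^α (since u(0) = 0 for α > 0).
Equating: 767^α = 0.78·1000^α, i.e. 0.7670^α = 0.78.
α = ln(0.78) / ln(767/1000) = -0.248461/-0.265268 ≈ 0.937.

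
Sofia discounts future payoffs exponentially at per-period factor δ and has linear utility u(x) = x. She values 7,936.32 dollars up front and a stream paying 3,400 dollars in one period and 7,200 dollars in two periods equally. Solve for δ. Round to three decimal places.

δ ≈ 0.840

Equating present values: 7936.32 = 3400δ + 7200δ².
That is, 7200δ² + 3400δ − 7936.32 = 0, a quadratic in δ.
The positive root is δ = [−3400 + √(3400² + 4·7200·7936.32)] / (2·7200) = (−3400 + 15496.000)/14400 ≈ 0.840.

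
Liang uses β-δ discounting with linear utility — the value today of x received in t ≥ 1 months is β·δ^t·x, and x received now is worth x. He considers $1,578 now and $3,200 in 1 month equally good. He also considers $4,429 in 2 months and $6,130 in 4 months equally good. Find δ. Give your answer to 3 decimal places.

δ ≈ 0.850

From the later pair, β·δ^2·4429 = β·δ^4·6130; dividing through, δ^2 = 4429/6130 = 0.72251, so δ = 0.85001.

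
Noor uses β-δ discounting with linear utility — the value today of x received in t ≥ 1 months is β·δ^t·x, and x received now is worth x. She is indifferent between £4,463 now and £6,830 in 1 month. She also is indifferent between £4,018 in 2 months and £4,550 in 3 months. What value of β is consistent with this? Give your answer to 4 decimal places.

From the later pair, β·δ^2·4018 = β·δ^3·4550; dividing through, δ = 4018/4550 = 0.88308.
Now use the now-vs-future pair: 4463 = β·δ·6830 gives β = 4463/(0.88308·6830) ≈ 0.7400.

β ≈ 0.7400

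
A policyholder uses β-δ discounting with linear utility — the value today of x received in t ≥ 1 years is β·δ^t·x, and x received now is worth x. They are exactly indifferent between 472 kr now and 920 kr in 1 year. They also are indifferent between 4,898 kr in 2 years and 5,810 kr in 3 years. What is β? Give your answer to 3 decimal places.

From the later pair, β·δ^2·4898 = β·δ^3·5810; dividing through, δ = 4898/5810 = 0.84303.
The first indifference: 472 = β·δ·920, so β = 472/(δ·920) = 472/(0.84303·920) ≈ 0.609.

β ≈ 0.609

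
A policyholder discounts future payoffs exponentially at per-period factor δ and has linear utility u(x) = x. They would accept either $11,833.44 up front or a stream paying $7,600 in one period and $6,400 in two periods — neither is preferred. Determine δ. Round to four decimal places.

Equating present values: 11833.44 = 7600δ + 6400δ².
That is, 6400δ² + 7600δ − 11833.44 = 0, a quadratic in δ.
The positive root is δ = [−7600 + √(7600² + 4·6400·11833.44)] / (2·6400) = (−7600 + 18992.000)/12800 ≈ 0.8900.

δ ≈ 0.8900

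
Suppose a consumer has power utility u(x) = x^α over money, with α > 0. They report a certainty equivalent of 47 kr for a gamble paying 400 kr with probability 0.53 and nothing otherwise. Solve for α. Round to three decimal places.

The lottery's expected utility is 0.53·u(400) + 0.47·u(0) = 0.53·400^α (since u(0) = 0 for α > 0).
Setting u(47) equal to that: 47^α = 0.53·400^α ⇒ (47/400)^α = 0.53.
Taking logs: α·ln(47/400) = ln(0.53), so α = -0.634878 / -2.141317 ≈ 0.296.

α ≈ 0.296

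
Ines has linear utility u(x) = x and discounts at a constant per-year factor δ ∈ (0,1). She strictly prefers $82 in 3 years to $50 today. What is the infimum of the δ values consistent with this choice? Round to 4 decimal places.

δ > 0.8480

Under u(x) = x this choice says 50 < δ^3·82.
Dividing by 82: δ^3 > 0.60976. Both sides are positive, so the cube root keeps the direction.
δ > 0.60976^(1/3) = 0.8480.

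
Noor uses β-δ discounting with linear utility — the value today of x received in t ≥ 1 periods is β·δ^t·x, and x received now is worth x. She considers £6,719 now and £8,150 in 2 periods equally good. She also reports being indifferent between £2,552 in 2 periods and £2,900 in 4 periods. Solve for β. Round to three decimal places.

From the later pair, β·δ^2·2552 = β·δ^4·2900; dividing through, δ^2 = 2552/2900 = 0.88000, so δ = 0.93808.
The first indifference: 6719 = β·δ^2·8150, so β = 6719/(δ^2·8150) = 6719/(0.88000·8150) ≈ 0.937.

β ≈ 0.937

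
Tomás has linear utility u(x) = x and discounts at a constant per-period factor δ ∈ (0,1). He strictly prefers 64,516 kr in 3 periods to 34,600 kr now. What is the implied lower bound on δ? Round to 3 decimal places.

Comparing present values: 34600 < δ^3·64516.
Hence δ^3 > 34600/64516 = 0.53630, and x ↦ x^(1/3) is increasing on (0,∞).
δ > 0.53630^(1/3) = 0.812.

δ > 0.812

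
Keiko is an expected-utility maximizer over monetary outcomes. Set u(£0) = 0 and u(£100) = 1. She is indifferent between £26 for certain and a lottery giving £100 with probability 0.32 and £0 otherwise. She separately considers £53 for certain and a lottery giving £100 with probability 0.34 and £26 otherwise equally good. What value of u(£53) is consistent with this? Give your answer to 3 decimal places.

0.551

First, u(£26) = 0.32·u(£100) + 0.68·u(£0) = 0.32.
Chaining: u(£53) = 0.34·1.00 + 0.66·0.32 = 0.5512.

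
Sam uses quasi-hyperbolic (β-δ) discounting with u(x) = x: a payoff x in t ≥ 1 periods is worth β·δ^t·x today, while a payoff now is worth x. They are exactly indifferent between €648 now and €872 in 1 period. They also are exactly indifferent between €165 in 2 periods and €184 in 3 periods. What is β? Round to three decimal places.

The second indifference involves only future payoffs, so β cancels: β·δ^2·165 = β·δ^3·184, giving δ = 165/184 = 0.89674.
The first indifference: 648 = β·δ·872, so β = 648/(δ·872) = 648/(0.89674·872) ≈ 0.829.

β ≈ 0.829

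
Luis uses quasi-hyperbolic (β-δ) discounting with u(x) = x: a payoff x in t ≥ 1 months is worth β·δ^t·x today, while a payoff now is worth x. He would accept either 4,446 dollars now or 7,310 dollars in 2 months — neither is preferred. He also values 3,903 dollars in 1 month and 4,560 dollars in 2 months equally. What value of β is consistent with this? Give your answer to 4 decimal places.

β ≈ 0.8302

Both payoffs in the second observation are in the future, so β drops out: δ^1·3903 = δ^2·4560 ⇒ δ = 3903/4560 = 0.85592.
Substituting δ into 4446 = β·δ^2·7310: β = 4446/(5355.312) ≈ 0.8302.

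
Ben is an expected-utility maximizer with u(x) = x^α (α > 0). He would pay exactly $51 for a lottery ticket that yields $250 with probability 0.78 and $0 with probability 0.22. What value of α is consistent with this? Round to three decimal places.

Since u(0) = 0, the lottery's EU is 0.78·250^α.
Setting u(51) equal to that: 51^α = 0.78·250^α ⇒ (51/250)^α = 0.78.
Taking logs: α·ln(51/250) = ln(0.78), so α = -0.248461 / -1.589635 ≈ 0.156.

α ≈ 0.156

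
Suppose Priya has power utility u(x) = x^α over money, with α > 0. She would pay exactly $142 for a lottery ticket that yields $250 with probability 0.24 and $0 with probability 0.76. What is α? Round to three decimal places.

EU(lottery) = 0.24·250^α + 0.76·0 = 0.24·250^α.
Indifference: 142^α = 0.24·250^α, so (142/250)^α = 0.24.
Take logs: α = ln 0.24 / ln(142/250) ≈ 2.52304.

α ≈ 2.523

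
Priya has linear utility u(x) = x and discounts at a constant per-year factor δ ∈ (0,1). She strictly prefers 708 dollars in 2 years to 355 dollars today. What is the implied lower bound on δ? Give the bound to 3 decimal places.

δ > 0.708

Comparing present values: 355 < δ^2·708.
Hence δ^2 > 355/708 = 0.50141, and x ↦ x^(1/2) is increasing on (0,∞).
δ > 0.50141^(1/2) = 0.708.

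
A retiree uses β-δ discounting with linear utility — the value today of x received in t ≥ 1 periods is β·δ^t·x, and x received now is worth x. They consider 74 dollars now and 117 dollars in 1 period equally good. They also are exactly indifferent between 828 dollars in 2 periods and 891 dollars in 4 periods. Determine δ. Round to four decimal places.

From the later pair, β·δ^2·828 = β·δ^4·891; dividing through, δ^2 = 828/891 = 0.92929, so δ = 0.96400.

δ ≈ 0.9640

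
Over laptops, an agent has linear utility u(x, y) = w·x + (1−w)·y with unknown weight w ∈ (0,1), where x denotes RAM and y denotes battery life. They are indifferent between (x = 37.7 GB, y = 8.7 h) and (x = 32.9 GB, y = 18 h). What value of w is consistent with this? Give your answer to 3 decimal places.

Indifference: w·37.7 + (1−w)·8.7 = w·32.9 + (1−w)·18.
Collecting terms: w·4.8 = (1−w)·9.3.
The marginal rate of substitution is 9.3/4.8, so w = 9.3/(4.8+9.3) = 0.660.

w = 0.660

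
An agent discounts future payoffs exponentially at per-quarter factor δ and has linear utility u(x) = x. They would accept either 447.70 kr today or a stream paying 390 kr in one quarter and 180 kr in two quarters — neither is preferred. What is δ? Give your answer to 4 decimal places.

The stream is worth 390δ + 180δ² today, so 390δ + 180δ² = 447.70.
So 180δ² + 390δ − 447.70 = 0.
The positive root is δ = [−390 + √(390² + 4·180·447.70)] / (2·180) = (−390 + 688.799)/360 ≈ 0.8300.

δ ≈ 0.8300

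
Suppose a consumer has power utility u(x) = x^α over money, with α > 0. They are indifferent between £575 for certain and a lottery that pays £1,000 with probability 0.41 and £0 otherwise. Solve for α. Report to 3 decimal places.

Since u(0) = 0, the lottery's EU is 0.41·1000^α.
Indifference: 575^α = 0.41·1000^α, so (575/1000)^α = 0.41.
Taking logs: α·ln(575/1000) = ln(0.41), so α = -0.891598 / -0.553385 ≈ 1.611.

α ≈ 1.611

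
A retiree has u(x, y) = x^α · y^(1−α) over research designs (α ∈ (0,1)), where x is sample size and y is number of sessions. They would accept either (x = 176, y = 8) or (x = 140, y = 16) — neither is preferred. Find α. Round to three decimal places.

α ≈ 0.752

The Cobb–Douglas utilities coincide, so 176^α·8^(1−α) = 140^α·16^(1−α).
Taking logs: α·ln 176 + (1−α)·ln 8 = α·ln 140 + (1−α)·ln 16, i.e. α·0.228842 = (1−α)·0.693147.
So α/(1−α) = (0.693147)/(0.228842) = 3.028933, and α = 3.028933/4.028933 ≈ 0.752.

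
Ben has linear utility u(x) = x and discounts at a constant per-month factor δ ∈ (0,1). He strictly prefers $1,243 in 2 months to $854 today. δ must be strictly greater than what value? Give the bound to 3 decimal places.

Comparing present values: 854 < δ^2·1243.
Dividing by 1243: δ^2 > 0.68705. Both sides are positive, so the square root keeps the direction.
δ > 0.68705^(1/2) = 0.829.

δ > 0.829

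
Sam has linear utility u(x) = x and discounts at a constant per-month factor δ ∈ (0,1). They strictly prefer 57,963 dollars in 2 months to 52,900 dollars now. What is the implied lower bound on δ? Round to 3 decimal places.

Comparing present values: 52900 < δ^2·57963.
Dividing by 57963: δ^2 > 0.91265. Both sides are positive, so the square root keeps the direction.
δ > (52900/57963)^(1/2) ≈ 0.955.

δ > 0.955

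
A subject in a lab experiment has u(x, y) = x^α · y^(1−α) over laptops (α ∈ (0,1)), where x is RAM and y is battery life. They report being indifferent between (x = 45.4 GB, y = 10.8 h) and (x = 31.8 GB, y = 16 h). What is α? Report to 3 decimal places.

Indifference: 45.4^α · 10.8^(1−α) = 31.8^α · 16^(1−α).
Taking logs: α·ln 45.4 + (1−α)·ln 10.8 = α·ln 31.8 + (1−α)·ln 16, i.e. α·0.356046 = (1−α)·0.393043.
With A = 0.356046 and B = 0.393043: α·A = (1−α)·B, so α = B/(A+B) = 0.393043/0.749089 ≈ 0.525.

α ≈ 0.525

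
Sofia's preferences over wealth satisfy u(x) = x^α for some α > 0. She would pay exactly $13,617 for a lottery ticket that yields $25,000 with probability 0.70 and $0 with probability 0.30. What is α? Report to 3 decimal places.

Since u(0) = 0, the lottery's EU is 0.70·25000^α.
Indifference: 13617^α = 0.70·25000^α, so (13617/25000)^α = 0.70.
Taking logs: α·ln(13617/25000) = ln(0.70), so α = -0.356675 / -0.607557 ≈ 0.587.

α ≈ 0.587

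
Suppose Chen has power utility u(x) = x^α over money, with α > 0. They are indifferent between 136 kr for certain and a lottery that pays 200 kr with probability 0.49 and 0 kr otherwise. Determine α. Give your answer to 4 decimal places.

α ≈ 1.8497

Since u(0) = 0, the lottery's EU is 0.49·200^α.
Equating: 136^α = 0.49·200^α, i.e. 0.6800^α = 0.49.
Taking logs: α·ln(136/200) = ln(0.49), so α = -0.7133499 / -0.3856625 ≈ 1.8497.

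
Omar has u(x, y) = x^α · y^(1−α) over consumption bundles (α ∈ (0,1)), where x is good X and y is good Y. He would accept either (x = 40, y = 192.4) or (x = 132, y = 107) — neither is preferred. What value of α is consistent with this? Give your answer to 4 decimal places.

α ≈ 0.3295

Set the two utilities equal: 40^α·192.4^(1−α) = 132^α·107^(1−α).
(40/132)^α = (107/192.4)^(1−α); take logs: α·ln(40/132) = (1−α)·ln(107/192.4), i.e. α·-1.1939225 = (1−α)·-0.5867477.
Thus α·(-1.7806702) = -0.5867477, so α = -0.5867477/-1.7806702 ≈ 0.3295.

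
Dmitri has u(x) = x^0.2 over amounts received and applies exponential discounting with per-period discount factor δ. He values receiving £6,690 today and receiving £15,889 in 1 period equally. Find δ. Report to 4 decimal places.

δ ≈ 0.8411

Equating discounted utilities: u(6690) = δ·u(15889) ⇒ δ = u(6690)/u(15889).
Since u(x) = x^0.2, δ = (6690/15889)^0.2 = 0.42105^0.2 = 0.84114.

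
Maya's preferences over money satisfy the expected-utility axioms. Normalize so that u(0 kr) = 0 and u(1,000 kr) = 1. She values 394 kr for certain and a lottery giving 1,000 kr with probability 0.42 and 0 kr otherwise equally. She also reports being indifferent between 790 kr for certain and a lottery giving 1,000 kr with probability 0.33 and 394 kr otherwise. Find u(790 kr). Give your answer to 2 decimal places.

First, u(394 kr) = 0.42·u(1,000 kr) + 0.58·u(0 kr) = 0.42.
The second indifference gives u(790 kr) = 0.33·u(1,000 kr) + 0.67·u(394 kr) = 0.33·1.00 + 0.67·0.42 = 0.6114.

0.61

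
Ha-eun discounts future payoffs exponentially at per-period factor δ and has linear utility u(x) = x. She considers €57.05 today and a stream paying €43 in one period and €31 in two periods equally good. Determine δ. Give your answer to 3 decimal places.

δ ≈ 0.830

Present value of the stream is 43·δ + 31·δ². Indifference gives 43δ + 31δ² = 57.05.
So 31δ² + 43δ − 57.05 = 0.
By the quadratic formula (taking the positive root), δ = (−43 + √8923.20) / 62 ≈ 0.830.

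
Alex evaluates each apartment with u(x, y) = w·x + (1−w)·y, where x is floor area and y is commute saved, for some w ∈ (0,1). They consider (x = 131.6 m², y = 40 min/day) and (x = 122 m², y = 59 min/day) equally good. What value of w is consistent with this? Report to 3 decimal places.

w = 0.664

Indifference: w·131.6 + (1−w)·40 = w·122 + (1−w)·59.
Collecting terms: w·9.6 = (1−w)·19.
The marginal rate of substitution is 19/9.6, so w = 19/(9.6+19) = 0.664.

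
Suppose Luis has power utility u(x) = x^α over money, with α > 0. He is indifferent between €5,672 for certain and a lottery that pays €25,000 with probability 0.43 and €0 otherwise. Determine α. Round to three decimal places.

α ≈ 0.569

The lottery's expected utility is 0.43·u(25000) + 0.57·u(0) = 0.43·25000^α (since u(0) = 0 for α > 0).
Indifference: 5672^α = 0.43·25000^α, so (5672/25000)^α = 0.43.
Taking logs: α·ln(5672/25000) = ln(0.43), so α = -0.843970 / -1.483334 ≈ 0.569.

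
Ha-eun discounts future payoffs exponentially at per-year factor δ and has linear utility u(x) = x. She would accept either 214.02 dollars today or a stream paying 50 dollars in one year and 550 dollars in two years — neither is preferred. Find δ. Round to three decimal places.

Equating present values: 214.02 = 50δ + 550δ².
So 550δ² + 50δ − 214.02 = 0.
δ = (−50 + √(50² + 4·550·214.02)) / (2·550) = (−50 + √473344.00) / 1100 ≈ 0.580.

δ ≈ 0.580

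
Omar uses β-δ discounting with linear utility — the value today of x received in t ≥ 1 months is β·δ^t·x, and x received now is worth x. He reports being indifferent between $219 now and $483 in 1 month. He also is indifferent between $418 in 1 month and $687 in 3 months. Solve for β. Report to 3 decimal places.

The second indifference involves only future payoffs, so β cancels: β·δ^1·418 = β·δ^3·687, giving δ^2 = 418/687 = 0.60844, so δ = 0.78003.
The first indifference: 219 = β·δ·483, so β = 219/(δ·483) = 219/(0.78003·483) ≈ 0.581.

β ≈ 0.581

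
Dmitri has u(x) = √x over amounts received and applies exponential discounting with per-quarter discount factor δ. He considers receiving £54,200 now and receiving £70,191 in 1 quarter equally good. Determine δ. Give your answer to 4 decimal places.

Indifference means u(54200) = δ · u(70191), so δ = u(54200)/u(70191).
Since u(x) = √x, δ = √(54200/70191) = 0.87874.

δ ≈ 0.8787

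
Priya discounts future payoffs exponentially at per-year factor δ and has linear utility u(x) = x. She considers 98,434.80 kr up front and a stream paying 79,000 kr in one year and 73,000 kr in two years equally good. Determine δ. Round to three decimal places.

δ ≈ 0.740

Present value of the stream is 79000·δ + 73000·δ². Indifference gives 79000δ + 73000δ² = 98434.80.
That is, 73000δ² + 79000δ − 98434.80 = 0, a quadratic in δ.
The positive root is δ = [−79000 + √(79000² + 4·73000·98434.80)] / (2·73000) = (−79000 + 187040.000)/146000 ≈ 0.740.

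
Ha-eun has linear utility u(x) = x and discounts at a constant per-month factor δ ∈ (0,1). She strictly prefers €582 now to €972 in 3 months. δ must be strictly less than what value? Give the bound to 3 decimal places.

Comparing present values: 582 > δ^3·972.
Dividing by 972: δ^3 < 0.59877. Both sides are positive, so the cube root keeps the direction.
δ < (582/972)^(1/3) ≈ 0.843.

δ < 0.843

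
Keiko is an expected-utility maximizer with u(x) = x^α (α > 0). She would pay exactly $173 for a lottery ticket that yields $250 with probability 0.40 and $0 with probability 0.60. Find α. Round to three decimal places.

The lottery's expected utility is 0.40·u(250) + 0.60·u(0) = 0.40·250^α (since u(0) = 0 for α > 0).
Indifference: 173^α = 0.40·250^α, so (173/250)^α = 0.40.
Take logs: α = ln 0.40 / ln(173/250) ≈ 2.48878.

α ≈ 2.489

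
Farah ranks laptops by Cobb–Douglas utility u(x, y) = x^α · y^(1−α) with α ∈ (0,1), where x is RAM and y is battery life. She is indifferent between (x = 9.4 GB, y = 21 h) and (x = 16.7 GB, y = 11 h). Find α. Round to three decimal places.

α ≈ 0.529

The Cobb–Douglas utilities coincide, so 9.4^α·21^(1−α) = 16.7^α·11^(1−α).
(9.4/16.7)^α = (11/21)^(1−α); take logs: α·ln(9.4/16.7) = (1−α)·ln(11/21), i.e. α·-0.574699 = (1−α)·-0.646627.
Thus α·(-1.221326) = -0.646627, so α = -0.646627/-1.221326 ≈ 0.529.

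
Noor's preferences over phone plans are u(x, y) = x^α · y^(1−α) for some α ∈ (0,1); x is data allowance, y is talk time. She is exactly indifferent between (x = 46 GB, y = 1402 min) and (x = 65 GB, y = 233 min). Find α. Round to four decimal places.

Set the two utilities equal: 46^α·1402^(1−α) = 65^α·233^(1−α).
(46/65)^α = (233/1402)^(1−α); take logs: α·ln(46/65) = (1−α)·ln(233/1402), i.e. α·-0.3457459 = (1−α)·-1.7946166.
So α/(1−α) = (-1.7946166)/(-0.3457459) = 5.1905651, and α = 5.1905651/6.1905651 ≈ 0.8385.

α ≈ 0.8385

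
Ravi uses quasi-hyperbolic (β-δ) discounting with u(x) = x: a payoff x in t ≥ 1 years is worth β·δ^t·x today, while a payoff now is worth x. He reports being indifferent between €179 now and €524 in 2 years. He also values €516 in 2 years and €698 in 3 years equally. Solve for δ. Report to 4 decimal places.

The second indifference involves only future payoffs, so β cancels: β·δ^2·516 = β·δ^3·698, giving δ = 516/698 = 0.73926.

δ ≈ 0.7393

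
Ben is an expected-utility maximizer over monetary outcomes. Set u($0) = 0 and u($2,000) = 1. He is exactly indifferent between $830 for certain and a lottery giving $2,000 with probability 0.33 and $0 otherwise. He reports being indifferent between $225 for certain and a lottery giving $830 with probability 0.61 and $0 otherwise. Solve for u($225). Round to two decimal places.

First, u($830) = 0.33·u($2,000) + 0.67·u($0) = 0.33.
Then u($225) = 0.61·u($830) + 0.39·u($0) = 0.61·0.33 + 0.39·0.00 = 0.2013.

0.20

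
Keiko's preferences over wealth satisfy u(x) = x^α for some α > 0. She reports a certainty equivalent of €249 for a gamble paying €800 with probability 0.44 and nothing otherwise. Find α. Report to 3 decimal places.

Since u(0) = 0, the lottery's EU is 0.44·800^α.
Setting u(249) equal to that: 249^α = 0.44·800^α ⇒ (249/800)^α = 0.44.
Take logs: α = ln 0.44 / ln(249/800) ≈ 0.70340.

α ≈ 0.703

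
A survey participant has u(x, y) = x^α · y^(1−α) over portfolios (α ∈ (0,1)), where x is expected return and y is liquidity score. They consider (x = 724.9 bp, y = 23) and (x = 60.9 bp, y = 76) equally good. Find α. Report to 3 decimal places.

The Cobb–Douglas utilities coincide, so 724.9^α·23^(1−α) = 60.9^α·76^(1−α).
(724.9/60.9)^α = (76/23)^(1−α); take logs: α·ln(724.9/60.9) = (1−α)·ln(76/23), i.e. α·2.476801 = (1−α)·1.195239.
With A = 2.476801 and B = 1.195239: α·A = (1−α)·B, so α = B/(A+B) = 1.195239/3.672040 ≈ 0.325.

α ≈ 0.325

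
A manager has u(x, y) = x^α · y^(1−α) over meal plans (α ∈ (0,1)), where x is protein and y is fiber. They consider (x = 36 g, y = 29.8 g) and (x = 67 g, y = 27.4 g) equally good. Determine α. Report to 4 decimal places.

The Cobb–Douglas utilities coincide, so 36^α·29.8^(1−α) = 67^α·27.4^(1−α).
Taking logs: α·ln 36 + (1−α)·ln 29.8 = α·ln 67 + (1−α)·ln 27.4, i.e. α·-0.6211737 = (1−α)·-0.0839654.
So α/(1−α) = (-0.0839654)/(-0.6211737) = 0.1351722, and α = 0.1351722/1.1351722 ≈ 0.1191.

α ≈ 0.1191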